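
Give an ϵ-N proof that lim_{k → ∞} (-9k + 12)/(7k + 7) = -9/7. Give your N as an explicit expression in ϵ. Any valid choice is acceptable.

N = 3/ϵ

Suppose ϵ > 0. For k ≥ 1, |(-9k + 12)/(7k + 7) + 9/7| = |147|/(7(7k + 7)) = 147/(7(7k + 7)).
Since 7k + 7 ≥ 7k for k ≥ 1, this is ≤ 147/(7·7k) = 3/k.
So |(-9k + 12)/(7k + 7) + 9/7| < ϵ whenever k > 3/ϵ.
Take N = 3/ϵ. If k > N then |(-9k + 12)/(7k + 7) + 9/7| ≤ 3/k < ϵ.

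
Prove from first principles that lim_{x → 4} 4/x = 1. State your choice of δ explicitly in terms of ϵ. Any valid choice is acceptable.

δ = min(2, 2ϵ)

Suppose ϵ > 0. We seek δ > 0 such that 0 < |x − 4| < δ implies |4/x − 1| < ϵ.
|4/x − 1| = 4·|4 − x|/(4·|x|) = 4|x − 4|/(4|x|).
Require δ ≤ 2 so that |x| > 4 − 2 = 2, hence 4|x| > 8.
Then |4/x − 1| < 4|x − 4|/8, which is < ϵ when |x − 4| < 2ϵ.
Take δ = min(2, 2ϵ). Then 0 < |x − 4| < δ gives both |x − 4| < 2 and |x − 4| < 2ϵ, so |4/x − 1| < ϵ.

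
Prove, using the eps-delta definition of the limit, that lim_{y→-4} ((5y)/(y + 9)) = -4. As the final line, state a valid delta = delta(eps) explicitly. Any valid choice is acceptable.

Fix eps > 0. We want delta > 0 with 0 < |y + 4| < delta ⇒ |(5y)/(y + 9) + 4| < eps.
Combining over a common denominator, (5y)/(y + 9) + 4 = [(5y)·5 − (-20)·(y + 9)] / [5·(y + 9)] = 45(y + 4) / (5(y + 9)).
So |(5y)/(y + 9) + 4| = 45|y + 4| / (5·|y + 9|).
Restrict delta ≤ 5/2. Then |y + 4| < 5/2 gives |y + 9| = |(y + 4) + 5| ≥ 5 − 5/2 = 5/2.
Hence |(5y)/(y + 9) + 4| < 45|y + 4|/(5·(5/2)) = (18/5)|y + 4|, which is < eps once |y + 4| < (5/18)eps.
Take delta = min(5/2, (5/18)eps). Then 0 < |y + 4| < delta forces both bounds, so |(5y)/(y + 9) + 4| < eps.

delta = min(5/2, (5/18)eps)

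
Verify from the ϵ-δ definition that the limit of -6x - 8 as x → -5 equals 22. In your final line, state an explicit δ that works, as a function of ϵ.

Fix ϵ > 0. We need δ > 0 so that 0 < |x + 5| < δ implies |(-6x - 8) − 22| < ϵ.
Since (-6x - 8) − 22 = -6(x + 5), we have |(-6x - 8) − 22| = 6|x + 5|.
So 6|x + 5| < ϵ exactly when |x + 5| < ϵ/6.
Choosing δ = ϵ/6 gives |(-6x - 8) − 22| = 6|x + 5| < ϵ whenever |x + 5| < δ.

δ = ϵ/6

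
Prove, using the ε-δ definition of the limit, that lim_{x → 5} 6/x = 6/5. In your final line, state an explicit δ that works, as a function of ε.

δ = min(5/2, (25/12)ε)

Let ε > 0. We seek δ > 0 such that 0 < |x − 5| < δ implies |6/x − (6/5)| < ε.
|6/x − (6/5)| = 6·|5 − x|/(5·|x|) = 6|x − 5|/(5|x|).
Restrict δ ≤ 5/2. Then |x − 5| < 5/2 gives |x| > 5/2, so 5|x| > 25/2.
Then |6/x − (6/5)| < 6|x − 5|/(25/2), which is < ε when |x − 5| < (25/12)ε.
Take δ = min(5/2, (25/12)ε). Then 0 < |x − 5| < δ gives both |x − 5| < 5/2 and |x − 5| < (25/12)ε, so |6/x − (6/5)| < ε.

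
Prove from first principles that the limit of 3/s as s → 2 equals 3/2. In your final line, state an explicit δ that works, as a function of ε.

δ = min(1, (2/3)ε)

Let ε > 0 be given. We seek δ > 0 such that 0 < |s − 2| < δ implies |3/s − (3/2)| < ε.
|3/s − (3/2)| = 3·|2 − s|/(2·|s|) = 3|s − 2|/(2|s|).
Restrict δ ≤ 1. Then |s − 2| < 1 gives |s| > 1, so 2|s| > 2.
Then |3/s − (3/2)| < 3|s − 2|/2, which is < ε when |s − 2| < (2/3)ε.
Take δ = min(1, (2/3)ε). Then 0 < |s − 2| < δ gives both |s − 2| < 1 and |s − 2| < (2/3)ε, so |3/s − (3/2)| < ε.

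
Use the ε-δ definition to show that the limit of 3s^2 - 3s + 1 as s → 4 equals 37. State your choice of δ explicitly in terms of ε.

Let ε > 0. We want δ > 0 such that 0 < |s − 4| < δ implies |(3s^2 - 3s + 1) − 37| < ε.
(3s^2 - 3s + 1) − 37 = 3s^2 - 3s - 36 = (s − 4)(3s + 9).
So |(3s^2 - 3s + 1) − 37| = |s − 4|·|3s + 9|.
Require δ ≤ 1. Then |s − 4| < 1 gives |s| < 5, and by the triangle inequality |3s + 9| ≤ 3·5 + 9 = 24.
Hence |(3s^2 - 3s + 1) − 37| ≤ 24|s − 4| < ε provided |s − 4| < ε/24.
Take δ = min(1, ε/24). Then 0 < |s − 4| < δ gives both |s − 4| < 1 and |s − 4| < ε/24, so |(3s^2 - 3s + 1) − 37| < ε.

δ = min(1, ε/24)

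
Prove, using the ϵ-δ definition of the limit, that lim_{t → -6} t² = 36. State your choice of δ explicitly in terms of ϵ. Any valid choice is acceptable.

Let ϵ > 0 be given. We seek δ > 0 with 0 < |t + 6| < δ ⇒ |t² − 36| < ϵ.
Factor: t² − 36 = (t + 6)(t - 6), so |t² − 36| = |t + 6|·|t - 6|.
Impose δ ≤ 1 so that |t| < 7; then |t - 6| ≤ 13.
Hence |t² − 36| ≤ 13|t + 6|, which is < ϵ once |t + 6| < ϵ/13.
Take δ = min(1, ϵ/13). If 0 < |t + 6| < δ then both bounds hold and |t² − 36| ≤ 13|t + 6| < 13·(ϵ/13) = ϵ.

δ = min(1, ϵ/13)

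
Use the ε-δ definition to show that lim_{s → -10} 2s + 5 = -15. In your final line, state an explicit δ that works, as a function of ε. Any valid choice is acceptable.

Fix ε > 0. We need δ > 0 so that 0 < |s + 10| < δ implies |(2s + 5) + 15| < ε.
|(2s + 5) + 15| = |2s + 20| = 2|s + 10|.
Thus it suffices that |s + 10| < ε/2.
Choosing δ = ε/2 gives |(2s + 5) + 15| = 2|s + 10| < ε whenever |s + 10| < δ.

δ = ε/2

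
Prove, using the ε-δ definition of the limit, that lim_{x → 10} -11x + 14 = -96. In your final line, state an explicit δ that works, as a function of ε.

δ = ε/11

Fix ε > 0. We need δ > 0 so that 0 < |x − 10| < δ implies |(-11x + 14) + 96| < ε.
Since (-11x + 14) + 96 = -11(x − 10), we have |(-11x + 14) + 96| = 11|x − 10|.
Thus it suffices that |x − 10| < ε/11.
Choosing δ = ε/11 gives |(-11x + 14) + 96| = 11|x − 10| < ε whenever |x − 10| < δ.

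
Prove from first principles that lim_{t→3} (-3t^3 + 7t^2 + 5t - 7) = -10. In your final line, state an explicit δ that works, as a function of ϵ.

Suppose ϵ > 0. We want δ > 0 such that 0 < |t − 3| < δ implies |(-3t^3 + 7t^2 + 5t - 7) + 10| < ϵ.
(-3t^3 + 7t^2 + 5t - 7) + 10 = -3t^3 + 7t^2 + 5t + 3 = (t − 3)(-3t^2 - 2t - 1).
So |(-3t^3 + 7t^2 + 5t - 7) + 10| = |t − 3|·|-3t^2 - 2t - 1|.
Require δ ≤ 1. Then |t − 3| < 1 gives |t| < 4, and by the triangle inequality |-3t^2 - 2t - 1| ≤ 3·4^2 + 2·4 + 1 = 57.
Hence |(-3t^3 + 7t^2 + 5t - 7) + 10| ≤ 57|t − 3| < ϵ provided |t − 3| < ϵ/57.
Choosing δ = min(1, ϵ/57) ensures both conditions, hence |(-3t^3 + 7t^2 + 5t - 7) + 10| < ϵ.

δ = min(1, ϵ/57)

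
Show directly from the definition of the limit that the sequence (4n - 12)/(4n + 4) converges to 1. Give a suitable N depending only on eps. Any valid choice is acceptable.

Suppose eps > 0. For n ≥ 1, |(4n - 12)/(4n + 4) − 1| = |-64|/(4(4n + 4)) = 64/(4(4n + 4)).
Since 4n + 4 ≥ 4n for n ≥ 1, this is ≤ 64/(4·4n) = 4/n.
So |(4n - 12)/(4n + 4) − 1| < eps whenever n > 4/eps.
Take N = 4/eps. If n > N then |(4n - 12)/(4n + 4) − 1| ≤ 4/n < eps.

N = 4/eps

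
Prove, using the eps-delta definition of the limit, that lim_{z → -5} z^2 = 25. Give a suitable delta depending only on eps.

delta = min(1, eps/11)

Let eps > 0 be given. We seek delta > 0 with 0 < |z + 5| < delta ⇒ |z^2 − 25| < eps.
Factor: z^2 − 25 = (z + 5)(z - 5), so |z^2 − 25| = |z + 5|·|z - 5|.
Impose delta ≤ 1 so that |z| < 6; then |z - 5| ≤ 11.
Hence |z^2 − 25| ≤ 11|z + 5|, which is < eps once |z + 5| < eps/11.
Take delta = min(1, eps/11). If 0 < |z + 5| < delta then both bounds hold and |z^2 − 25| ≤ 11|z + 5| < 11·(eps/11) = eps.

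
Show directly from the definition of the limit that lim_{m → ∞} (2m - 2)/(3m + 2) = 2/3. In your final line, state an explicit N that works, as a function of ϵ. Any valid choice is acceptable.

Fix ϵ > 0. For m ≥ 1, |(2m - 2)/(3m + 2) − (2/3)| = |-10|/(3(3m + 2)) = 10/(3(3m + 2)).
Since 3m + 2 ≥ 3m for m ≥ 1, this is ≤ 10/(3·3m) = (10/9)/m.
So |(2m - 2)/(3m + 2) − (2/3)| < ϵ whenever m > (10/9)/ϵ.
Take N = (10/9)/ϵ. If m > N then |(2m - 2)/(3m + 2) − (2/3)| ≤ (10/9)/m < ϵ.

N = (10/9)/ϵ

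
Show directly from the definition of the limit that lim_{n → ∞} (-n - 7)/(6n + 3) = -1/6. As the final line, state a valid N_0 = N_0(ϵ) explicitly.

Let ϵ > 0 be given. For n ≥ 1, |(-n - 7)/(6n + 3) + 1/6| = |-39|/(6(6n + 3)) = 39/(6(6n + 3)).
Since 6n + 3 ≥ 6n for n ≥ 1, this is ≤ 39/(6·6n) = (13/12)/n.
So |(-n - 7)/(6n + 3) + 1/6| < ϵ whenever n > (13/12)/ϵ.
Take N_0 = (13/12)/ϵ. If n > N_0 then |(-n - 7)/(6n + 3) + 1/6| ≤ (13/12)/n < ϵ.

N_0 = (13/12)/ϵ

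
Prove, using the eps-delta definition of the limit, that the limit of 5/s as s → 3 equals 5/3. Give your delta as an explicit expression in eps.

delta = min(3/2, (9/10)eps)

Let eps > 0 be given. We seek delta > 0 such that 0 < |s − 3| < delta implies |5/s − (5/3)| < eps.
|5/s − (5/3)| = 5·|3 − s|/(3·|s|) = 5|s − 3|/(3|s|).
Require delta ≤ 3/2 so that |s| > 3 − 3/2 = 3/2, hence 3|s| > 9/2.
Then |5/s − (5/3)| < 5|s − 3|/(9/2), which is < eps when |s − 3| < (9/10)eps.
Take delta = min(3/2, (9/10)eps). Then 0 < |s − 3| < delta gives both |s − 3| < 3/2 and |s − 3| < (9/10)eps, so |5/s − (5/3)| < eps.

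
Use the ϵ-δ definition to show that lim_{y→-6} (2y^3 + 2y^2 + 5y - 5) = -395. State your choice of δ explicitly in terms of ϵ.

δ = min(1, ϵ/233)

Let ϵ > 0 be given. We want δ > 0 such that 0 < |y + 6| < δ implies |(2y^3 + 2y^2 + 5y - 5) + 395| < ϵ.
(2y^3 + 2y^2 + 5y - 5) + 395 = 2y^3 + 2y^2 + 5y + 390 = (y + 6)(2y^2 - 10y + 65).
So |(2y^3 + 2y^2 + 5y - 5) + 395| = |y + 6|·|2y^2 - 10y + 65|.
Require δ ≤ 1. Then |y + 6| < 1 gives |y| < 7, and by the triangle inequality |2y^2 - 10y + 65| ≤ 2·7^2 + 10·7 + 65 = 233.
Hence |(2y^3 + 2y^2 + 5y - 5) + 395| ≤ 233|y + 6| < ϵ provided |y + 6| < ϵ/233.
Take δ = min(1, ϵ/233). Then 0 < |y + 6| < δ gives both |y + 6| < 1 and |y + 6| < ϵ/233, so |(2y^3 + 2y^2 + 5y - 5) + 395| < ϵ.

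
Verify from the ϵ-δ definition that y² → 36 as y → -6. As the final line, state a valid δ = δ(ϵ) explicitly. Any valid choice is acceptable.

δ = min(2, ϵ/14)

Fix ϵ > 0. We seek δ > 0 with 0 < |y + 6| < δ ⇒ |y² − 36| < ϵ.
Factor: y² − 36 = (y + 6)(y - 6), so |y² − 36| = |y + 6|·|y - 6|.
Impose δ ≤ 2 so that |y| < 8; then |y - 6| ≤ 14.
Hence |y² − 36| ≤ 14|y + 6|, which is < ϵ once |y + 6| < ϵ/14.
Take δ = min(2, ϵ/14). If 0 < |y + 6| < δ then both bounds hold and |y² − 36| ≤ 14|y + 6| < 14·(ϵ/14) = ϵ.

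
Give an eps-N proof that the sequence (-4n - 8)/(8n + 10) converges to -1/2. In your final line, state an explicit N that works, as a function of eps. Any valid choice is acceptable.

N = (3/8)/eps

Let eps > 0 be given. For n ≥ 1, |(-4n - 8)/(8n + 10) + 1/2| = |-24|/(8(8n + 10)) = 24/(8(8n + 10)).
Since 8n + 10 ≥ 8n for n ≥ 1, this is ≤ 24/(8·8n) = (3/8)/n.
So |(-4n - 8)/(8n + 10) + 1/2| < eps whenever n > (3/8)/eps.
Take N = (3/8)/eps. If n > N then |(-4n - 8)/(8n + 10) + 1/2| ≤ (3/8)/n < eps.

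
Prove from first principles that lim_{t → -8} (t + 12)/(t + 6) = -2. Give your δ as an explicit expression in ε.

δ = min(1, (1/3)ε)

Let ε > 0 be given. We want δ > 0 with 0 < |t + 8| < δ ⇒ |(t + 12)/(t + 6) + 2| < ε.
Combining over a common denominator, (t + 12)/(t + 6) + 2 = [(t + 12)·(-2) − 4·(t + 6)] / [(-2)·(t + 6)] = -6(t + 8) / ((-2)(t + 6)).
So |(t + 12)/(t + 6) + 2| = 6|t + 8| / (2·|t + 6|).
Require δ ≤ 1, so |t + 6| ≥ |-2| − |t + 8| > 2 − 1 = 1.
Hence |(t + 12)/(t + 6) + 2| < 6|t + 8|/(2·1) = 3|t + 8|, which is < ε once |t + 8| < (1/3)ε.
Take δ = min(1, (1/3)ε). Then 0 < |t + 8| < δ forces both bounds, so |(t + 12)/(t + 6) + 2| < ε.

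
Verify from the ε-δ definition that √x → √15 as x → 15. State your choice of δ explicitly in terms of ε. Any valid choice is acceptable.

Suppose ε > 0. We want δ > 0 such that 0 < |x − 15| < δ implies |√x − √15| < ε.
Rationalise: √x − √15 = (x − 15)/(√x + √15), so |√x − √15| = |x − 15|/(√x + √15).
Restrict δ ≤ 15 so that |x − 15| < 15 forces x > 0, and then √x + √15 > √15.
Hence |√x − √15| < |x − 15|/√15, which is < ε once |x − 15| < √15·ε.
Take δ = min(15, √15·ε). If 0 < |x − 15| < δ then x > 0 and |√x − √15| < |x − 15|/√15 < ε.

δ = min(15, √15·ε)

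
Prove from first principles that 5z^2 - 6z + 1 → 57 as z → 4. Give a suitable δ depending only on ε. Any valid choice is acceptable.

δ = min(1, ε/39)

Suppose ε > 0. We want δ > 0 such that 0 < |z − 4| < δ implies |(5z^2 - 6z + 1) − 57| < ε.
(5z^2 - 6z + 1) − 57 = 5z^2 - 6z - 56 = (z − 4)(5z + 14).
So |(5z^2 - 6z + 1) − 57| = |z − 4|·|5z + 14|.
Require δ ≤ 1. Then |z − 4| < 1 gives |z| < 5, and by the triangle inequality |5z + 14| ≤ 5·5 + 14 = 39.
Hence |(5z^2 - 6z + 1) − 57| ≤ 39|z − 4| < ε provided |z − 4| < ε/39.
Choosing δ = min(1, ε/39) ensures both conditions, hence |(5z^2 - 6z + 1) − 57| < ε.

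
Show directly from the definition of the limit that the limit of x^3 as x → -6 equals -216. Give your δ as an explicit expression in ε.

δ = min(1, ε/127)

Let ε > 0 be given. We seek δ > 0 with 0 < |x + 6| < δ ⇒ |x^3 + 216| < ε.
Factor: x^3 + 216 = (x + 6)(x^2 - 6x + 36), so |x^3 + 216| = |x + 6|·|x^2 - 6x + 36|.
Impose δ ≤ 1 so that |x| < 7; then |x^2 - 6x + 36| ≤ 127.
Hence |x^3 + 216| ≤ 127|x + 6|, which is < ε once |x + 6| < ε/127.
Take δ = min(1, ε/127). If 0 < |x + 6| < δ then both bounds hold and |x^3 + 216| ≤ 127|x + 6| < 127·(ε/127) = ε.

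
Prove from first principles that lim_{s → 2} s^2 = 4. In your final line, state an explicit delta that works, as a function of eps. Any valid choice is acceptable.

delta = min(1, eps/5)

Let eps > 0 be given. We seek delta > 0 with 0 < |s − 2| < delta ⇒ |s^2 − 4| < eps.
Factor: s^2 − 4 = (s − 2)(s + 2), so |s^2 − 4| = |s − 2|·|s + 2|.
Restrict delta ≤ 1. Then |s − 2| < 1 gives |s| < 3, so by the triangle inequality |s + 2| ≤ 3 + 2 = 5.
Hence |s^2 − 4| ≤ 5|s − 2|, which is < eps once |s − 2| < eps/5.
Take delta = min(1, eps/5). If 0 < |s − 2| < delta then both bounds hold and |s^2 − 4| ≤ 5|s − 2| < 5·(eps/5) = eps.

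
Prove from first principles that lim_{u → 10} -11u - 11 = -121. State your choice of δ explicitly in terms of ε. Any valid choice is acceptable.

δ = ε/11

Let ε > 0. We need δ > 0 so that 0 < |u − 10| < δ implies |(-11u - 11) + 121| < ε.
Since (-11u - 11) + 121 = -11(u − 10), we have |(-11u - 11) + 121| = 11|u − 10|.
Thus it suffices that |u − 10| < ε/11.
Choosing δ = ε/11 gives |(-11u - 11) + 121| = 11|u − 10| < ε whenever |u − 10| < δ.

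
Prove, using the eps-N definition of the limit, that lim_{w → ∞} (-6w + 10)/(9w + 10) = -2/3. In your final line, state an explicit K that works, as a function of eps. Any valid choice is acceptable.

Fix eps > 0. We seek K > 0 such that w > K implies |(-6w + 10)/(9w + 10) + 2/3| < eps.
(-6w + 10)/(9w + 10) + 2/3 = (9(-6w + 10) − (-6)(9w + 10)) / (9(9w + 10)) = 150/(9(9w + 10)).
For w > 0 we have 9w + 10 > 9w, so |(-6w + 10)/(9w + 10) + 2/3| = 150/(9(9w + 10)) < 150/(9·9w) = (50/27)/w.
Thus |(-6w + 10)/(9w + 10) + 2/3| < eps whenever w > (50/27)/eps.
Take K = (50/27)/eps. If w > K then |(-6w + 10)/(9w + 10) + 2/3| < (50/27)/w < eps.

K = (50/27)/eps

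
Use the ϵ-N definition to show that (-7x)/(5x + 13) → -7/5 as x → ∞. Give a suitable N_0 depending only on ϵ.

Suppose ϵ > 0. We seek N_0 > 0 such that x > N_0 implies |(-7x)/(5x + 13) + 7/5| < ϵ.
(-7x)/(5x + 13) + 7/5 = (5(-7x) − (-7)(5x + 13)) / (5(5x + 13)) = 91/(5(5x + 13)).
For x > 0 we have 5x + 13 > 5x, so |(-7x)/(5x + 13) + 7/5| = 91/(5(5x + 13)) < 91/(5·5x) = (91/25)/x.
Thus |(-7x)/(5x + 13) + 7/5| < ϵ whenever x > (91/25)/ϵ.
Take N_0 = (91/25)/ϵ. If x > N_0 then |(-7x)/(5x + 13) + 7/5| < (91/25)/x < ϵ.

N_0 = (91/25)/ϵ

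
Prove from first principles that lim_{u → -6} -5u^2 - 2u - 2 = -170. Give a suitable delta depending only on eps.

Let eps > 0 be given. We want delta > 0 such that 0 < |u + 6| < delta implies |(-5u^2 - 2u - 2) + 170| < eps.
(-5u^2 - 2u - 2) + 170 = -5u^2 - 2u + 168 = (u + 6)(-5u + 28).
So |(-5u^2 - 2u - 2) + 170| = |u + 6|·|-5u + 28|.
Require delta ≤ 1. Then |u + 6| < 1 gives |u| < 7, and by the triangle inequality |-5u + 28| ≤ 5·7 + 28 = 63.
Hence |(-5u^2 - 2u - 2) + 170| ≤ 63|u + 6| < eps provided |u + 6| < eps/63.
Take delta = min(1, eps/63). Then 0 < |u + 6| < delta gives both |u + 6| < 1 and |u + 6| < eps/63, so |(-5u^2 - 2u - 2) + 170| < eps.

delta = min(1, eps/63)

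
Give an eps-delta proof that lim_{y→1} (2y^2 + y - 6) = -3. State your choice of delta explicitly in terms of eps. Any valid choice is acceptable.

delta = min(1, eps/7)

Let eps > 0 be given. We want delta > 0 such that 0 < |y − 1| < delta implies |(2y^2 + y - 6) + 3| < eps.
(2y^2 + y - 6) + 3 = 2y^2 + y - 3 = (y − 1)(2y + 3).
So |(2y^2 + y - 6) + 3| = |y − 1|·|2y + 3|.
Assume first that |y − 1| < 1, so |y| < 2. Then |2y + 3| ≤ 2·2 + 3 = 7.
Hence |(2y^2 + y - 6) + 3| ≤ 7|y − 1| < eps provided |y − 1| < eps/7.
Choosing delta = min(1, eps/7) ensures both conditions, hence |(2y^2 + y - 6) + 3| < eps.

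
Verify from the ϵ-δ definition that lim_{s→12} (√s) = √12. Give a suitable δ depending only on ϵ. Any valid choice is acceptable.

Let ϵ > 0. We want δ > 0 such that 0 < |s − 12| < δ implies |√s − √12| < ϵ.
Multiplying by the conjugate, |√s − √12| = |s − 12|/(√s + √12).
Restrict δ ≤ 12 so that |s − 12| < 12 forces s > 0, and then √s + √12 > √12.
Hence |√s − √12| < |s − 12|/√12, which is < ϵ once |s − 12| < √12·ϵ.
Take δ = min(12, √12·ϵ). If 0 < |s − 12| < δ then s > 0 and |√s − √12| < |s − 12|/√12 < ϵ.

δ = min(12, √12·ϵ)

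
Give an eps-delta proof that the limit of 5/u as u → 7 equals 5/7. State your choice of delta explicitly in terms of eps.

Suppose eps > 0. We seek delta > 0 such that 0 < |u − 7| < delta implies |5/u − (5/7)| < eps.
|5/u − (5/7)| = 5·|7 − u|/(7·|u|) = 5|u − 7|/(7|u|).
Require delta ≤ 7/2 so that |u| > 7 − 7/2 = 7/2, hence 7|u| > 49/2.
Then |5/u − (5/7)| < 5|u − 7|/(49/2), which is < eps when |u − 7| < (49/10)eps.
Take delta = min(7/2, (49/10)eps). Then 0 < |u − 7| < delta gives both |u − 7| < 7/2 and |u − 7| < (49/10)eps, so |5/u − (5/7)| < eps.

delta = min(7/2, (49/10)eps)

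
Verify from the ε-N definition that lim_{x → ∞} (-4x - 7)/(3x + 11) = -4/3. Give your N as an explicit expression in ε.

Let ε > 0. We seek N > 0 such that x > N implies |(-4x - 7)/(3x + 11) + 4/3| < ε.
(-4x - 7)/(3x + 11) + 4/3 = (3(-4x - 7) − (-4)(3x + 11)) / (3(3x + 11)) = 23/(3(3x + 11)).
For x > 0 we have 3x + 11 > 3x, so |(-4x - 7)/(3x + 11) + 4/3| = 23/(3(3x + 11)) < 23/(3·3x) = (23/9)/x.
Thus |(-4x - 7)/(3x + 11) + 4/3| < ε whenever x > (23/9)/ε.
Take N = (23/9)/ε. If x > N then |(-4x - 7)/(3x + 11) + 4/3| < (23/9)/x < ε.

N = (23/9)/ε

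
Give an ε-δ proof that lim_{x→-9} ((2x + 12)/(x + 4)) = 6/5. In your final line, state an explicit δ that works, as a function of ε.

δ = min(5/2, (25/8)ε)

Fix ε > 0. We want δ > 0 with 0 < |x + 9| < δ ⇒ |(2x + 12)/(x + 4) − (6/5)| < ε.
Combining over a common denominator, (2x + 12)/(x + 4) − (6/5) = [(2x + 12)·(-5) − (-6)·(x + 4)] / [(-5)·(x + 4)] = -4(x + 9) / ((-5)(x + 4)).
So |(2x + 12)/(x + 4) − (6/5)| = 4|x + 9| / (5·|x + 4|).
Restrict δ ≤ 5/2. Then |x + 9| < 5/2 gives |x + 4| = |(x + 9) + (-5)| ≥ 5 − 5/2 = 5/2.
Hence |(2x + 12)/(x + 4) − (6/5)| < 4|x + 9|/(5·(5/2)) = (8/25)|x + 9|, which is < ε once |x + 9| < (25/8)ε.
Take δ = min(5/2, (25/8)ε). Then 0 < |x + 9| < δ forces both bounds, so |(2x + 12)/(x + 4) − (6/5)| < ε.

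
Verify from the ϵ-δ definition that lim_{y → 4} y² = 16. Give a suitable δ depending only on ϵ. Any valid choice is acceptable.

Fix ϵ > 0. We seek δ > 0 with 0 < |y − 4| < δ ⇒ |y² − 16| < ϵ.
Factor: y² − 16 = (y − 4)(y + 4), so |y² − 16| = |y − 4|·|y + 4|.
Impose δ ≤ 2 so that |y| < 6; then |y + 4| ≤ 10.
Hence |y² − 16| ≤ 10|y − 4|, which is < ϵ once |y − 4| < ϵ/10.
Take δ = min(2, ϵ/10). If 0 < |y − 4| < δ then both bounds hold and |y² − 16| ≤ 10|y − 4| < 10·(ϵ/10) = ϵ.

δ = min(2, ϵ/10)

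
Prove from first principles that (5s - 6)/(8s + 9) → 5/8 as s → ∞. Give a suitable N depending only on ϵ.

N = (93/64)/ϵ

Let ϵ > 0. We seek N > 0 such that s > N implies |(5s - 6)/(8s + 9) − (5/8)| < ϵ.
(5s - 6)/(8s + 9) − (5/8) = (8(5s - 6) − 5(8s + 9)) / (8(8s + 9)) = -93/(8(8s + 9)).
For s > 0 we have 8s + 9 > 8s, so |(5s - 6)/(8s + 9) − (5/8)| = 93/(8(8s + 9)) < 93/(8·8s) = (93/64)/s.
Thus |(5s - 6)/(8s + 9) − (5/8)| < ϵ whenever s > (93/64)/ϵ.
Take N = (93/64)/ϵ. If s > N then |(5s - 6)/(8s + 9) − (5/8)| < (93/64)/s < ϵ.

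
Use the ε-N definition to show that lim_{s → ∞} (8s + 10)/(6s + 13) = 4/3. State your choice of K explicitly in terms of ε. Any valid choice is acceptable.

Let ε > 0 be given. We seek K > 0 such that s > K implies |(8s + 10)/(6s + 13) − (4/3)| < ε.
(8s + 10)/(6s + 13) − (4/3) = (6(8s + 10) − 8(6s + 13)) / (6(6s + 13)) = -44/(6(6s + 13)).
For s > 0 we have 6s + 13 > 6s, so |(8s + 10)/(6s + 13) − (4/3)| = 44/(6(6s + 13)) < 44/(6·6s) = (11/9)/s.
Thus |(8s + 10)/(6s + 13) − (4/3)| < ε whenever s > (11/9)/ε.
Take K = (11/9)/ε. If s > K then |(8s + 10)/(6s + 13) − (4/3)| < (11/9)/s < ε.

K = (11/9)/ε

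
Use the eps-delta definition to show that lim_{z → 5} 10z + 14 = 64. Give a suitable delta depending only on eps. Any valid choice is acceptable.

delta = eps/10

Let eps > 0. We need delta > 0 so that 0 < |z − 5| < delta implies |(10z + 14) − 64| < eps.
Since (10z + 14) − 64 = 10(z − 5), we have |(10z + 14) − 64| = 10|z − 5|.
So 10|z − 5| < eps exactly when |z − 5| < eps/10.
Choosing delta = eps/10 gives |(10z + 14) − 64| = 10|z − 5| < eps whenever |z − 5| < delta.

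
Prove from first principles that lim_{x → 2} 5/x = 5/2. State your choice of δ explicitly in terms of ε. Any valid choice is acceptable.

δ = min(1, (2/5)ε)

Fix ε > 0. We seek δ > 0 such that 0 < |x − 2| < δ implies |5/x − (5/2)| < ε.
|5/x − (5/2)| = 5·|2 − x|/(2·|x|) = 5|x − 2|/(2|x|).
Require δ ≤ 1 so that |x| > 2 − 1 = 1, hence 2|x| > 2.
Then |5/x − (5/2)| < 5|x − 2|/2, which is < ε when |x − 2| < (2/5)ε.
Take δ = min(1, (2/5)ε). Then 0 < |x − 2| < δ gives both |x − 2| < 1 and |x − 2| < (2/5)ε, so |5/x − (5/2)| < ε.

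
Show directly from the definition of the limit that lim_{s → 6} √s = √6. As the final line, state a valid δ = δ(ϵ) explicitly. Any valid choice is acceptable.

δ = min(6, √6·ϵ)

Fix ϵ > 0. We want δ > 0 such that 0 < |s − 6| < δ implies |√s − √6| < ϵ.
Rationalise: √s − √6 = (s − 6)/(√s + √6), so |√s − √6| = |s − 6|/(√s + √6).
Restrict δ ≤ 6 so that |s − 6| < 6 forces s > 0, and then √s + √6 > √6.
Hence |√s − √6| < |s − 6|/√6, which is < ϵ once |s − 6| < √6·ϵ.
Take δ = min(6, √6·ϵ). If 0 < |s − 6| < δ then s > 0 and |√s − √6| < |s − 6|/√6 < ϵ.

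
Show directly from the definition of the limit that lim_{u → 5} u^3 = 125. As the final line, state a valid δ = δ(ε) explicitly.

Let ε > 0 be given. We seek δ > 0 with 0 < |u − 5| < δ ⇒ |u^3 − 125| < ε.
Factor: u^3 − 125 = (u − 5)(u^2 + 5u + 25), so |u^3 − 125| = |u − 5|·|u^2 + 5u + 25|.
Restrict δ ≤ 1. Then |u − 5| < 1 gives |u| < 6, so by the triangle inequality |u^2 + 5u + 25| ≤ 6^2 + 5·6 + 25 = 91.
Hence |u^3 − 125| ≤ 91|u − 5|, which is < ε once |u − 5| < ε/91.
Take δ = min(1, ε/91). If 0 < |u − 5| < δ then both bounds hold and |u^3 − 125| ≤ 91|u − 5| < 91·(ε/91) = ε.

δ = min(1, ε/91)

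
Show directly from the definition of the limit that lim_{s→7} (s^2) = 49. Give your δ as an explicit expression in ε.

Suppose ε > 0. We seek δ > 0 with 0 < |s − 7| < δ ⇒ |s^2 − 49| < ε.
Factor: s^2 − 49 = (s − 7)(s + 7), so |s^2 − 49| = |s − 7|·|s + 7|.
Restrict δ ≤ 1. Then |s − 7| < 1 gives |s| < 8, so by the triangle inequality |s + 7| ≤ 8 + 7 = 15.
Hence |s^2 − 49| ≤ 15|s − 7|, which is < ε once |s − 7| < ε/15.
Take δ = min(1, ε/15). If 0 < |s − 7| < δ then both bounds hold and |s^2 − 49| ≤ 15|s − 7| < 15·(ε/15) = ε.

δ = min(1, ε/15)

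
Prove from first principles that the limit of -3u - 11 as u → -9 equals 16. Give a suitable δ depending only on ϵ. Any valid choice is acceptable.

δ = ϵ/3

Fix ϵ > 0. We need δ > 0 so that 0 < |u + 9| < δ implies |(-3u - 11) − 16| < ϵ.
|(-3u - 11) − 16| = |-3u - 27| = 3|u + 9|.
Thus it suffices that |u + 9| < ϵ/3.
Take δ = ϵ/3. If 0 < |u + 9| < δ then |(-3u - 11) − 16| = 3|u + 9| < 3·(ϵ/3) = ϵ.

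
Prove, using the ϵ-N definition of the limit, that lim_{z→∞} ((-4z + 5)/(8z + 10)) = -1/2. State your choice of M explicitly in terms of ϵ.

Let ϵ > 0 be given. We seek M > 0 such that z > M implies |(-4z + 5)/(8z + 10) + 1/2| < ϵ.
(-4z + 5)/(8z + 10) + 1/2 = (8(-4z + 5) − (-4)(8z + 10)) / (8(8z + 10)) = 80/(8(8z + 10)).
For z > 0 we have 8z + 10 > 8z, so |(-4z + 5)/(8z + 10) + 1/2| = 80/(8(8z + 10)) < 80/(8·8z) = (5/4)/z.
Thus |(-4z + 5)/(8z + 10) + 1/2| < ϵ whenever z > (5/4)/ϵ.
Take M = (5/4)/ϵ. If z > M then |(-4z + 5)/(8z + 10) + 1/2| < (5/4)/z < ϵ.

M = (5/4)/ϵ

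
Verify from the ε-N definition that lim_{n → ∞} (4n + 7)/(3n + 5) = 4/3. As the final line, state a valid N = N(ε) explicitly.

Suppose ε > 0. For n ≥ 1, |(4n + 7)/(3n + 5) − (4/3)| = |1|/(3(3n + 5)) = 1/(3(3n + 5)).
Since 3n + 5 ≥ 3n for n ≥ 1, this is ≤ 1/(3·3n) = (1/9)/n.
So |(4n + 7)/(3n + 5) − (4/3)| < ε whenever n > (1/9)/ε.
Take N = (1/9)/ε. If n > N then |(4n + 7)/(3n + 5) − (4/3)| ≤ (1/9)/n < ε.

N = (1/9)/ε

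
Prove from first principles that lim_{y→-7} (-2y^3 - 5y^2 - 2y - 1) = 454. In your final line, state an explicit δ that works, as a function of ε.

Let ε > 0 be given. We want δ > 0 such that 0 < |y + 7| < δ implies |(-2y^3 - 5y^2 - 2y - 1) − 454| < ε.
(-2y^3 - 5y^2 - 2y - 1) − 454 = -2y^3 - 5y^2 - 2y - 455 = (y + 7)(-2y^2 + 9y - 65).
So |(-2y^3 - 5y^2 - 2y - 1) − 454| = |y + 7|·|-2y^2 + 9y - 65|.
Assume first that |y + 7| < 1, so |y| < 8. Then |-2y^2 + 9y - 65| ≤ 2·8^2 + 9·8 + 65 = 265.
Hence |(-2y^3 - 5y^2 - 2y - 1) − 454| ≤ 265|y + 7| < ε provided |y + 7| < ε/265.
Choosing δ = min(1, ε/265) ensures both conditions, hence |(-2y^3 - 5y^2 - 2y - 1) − 454| < ε.

δ = min(1, ε/265)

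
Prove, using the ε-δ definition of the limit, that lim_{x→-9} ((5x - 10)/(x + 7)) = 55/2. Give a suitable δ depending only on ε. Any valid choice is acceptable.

δ = min(1, (2/45)ε)

Let ε > 0. We want δ > 0 with 0 < |x + 9| < δ ⇒ |(5x - 10)/(x + 7) − (55/2)| < ε.
Combining over a common denominator, (5x - 10)/(x + 7) − (55/2) = [(5x - 10)·(-2) − (-55)·(x + 7)] / [(-2)·(x + 7)] = 45(x + 9) / ((-2)(x + 7)).
So |(5x - 10)/(x + 7) − (55/2)| = 45|x + 9| / (2·|x + 7|).
Require δ ≤ 1, so |x + 7| ≥ |-2| − |x + 9| > 2 − 1 = 1.
Hence |(5x - 10)/(x + 7) − (55/2)| < 45|x + 9|/(2·1) = (45/2)|x + 9|, which is < ε once |x + 9| < (2/45)ε.
Take δ = min(1, (2/45)ε). Then 0 < |x + 9| < δ forces both bounds, so |(5x - 10)/(x + 7) − (55/2)| < ε.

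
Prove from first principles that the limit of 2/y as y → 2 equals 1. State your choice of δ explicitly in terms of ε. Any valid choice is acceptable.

Let ε > 0. We seek δ > 0 such that 0 < |y − 2| < δ implies |2/y − 1| < ε.
|2/y − 1| = 2·|2 − y|/(2·|y|) = 2|y − 2|/(2|y|).
Require δ ≤ 1 so that |y| > 2 − 1 = 1, hence 2|y| > 2.
Then |2/y − 1| < 2|y − 2|/2, which is < ε when |y − 2| < ε.
Take δ = min(1, ε). Then 0 < |y − 2| < δ gives both |y − 2| < 1 and |y − 2| < ε, so |2/y − 1| < ε.

δ = min(1, ε)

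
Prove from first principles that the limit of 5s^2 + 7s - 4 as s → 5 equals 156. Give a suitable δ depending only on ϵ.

Fix ϵ > 0. We want δ > 0 such that 0 < |s − 5| < δ implies |(5s^2 + 7s - 4) − 156| < ϵ.
(5s^2 + 7s - 4) − 156 = 5s^2 + 7s - 160 = (s − 5)(5s + 32).
So |(5s^2 + 7s - 4) − 156| = |s − 5|·|5s + 32|.
Require δ ≤ 1. Then |s − 5| < 1 gives |s| < 6, and by the triangle inequality |5s + 32| ≤ 5·6 + 32 = 62.
Hence |(5s^2 + 7s - 4) − 156| ≤ 62|s − 5| < ϵ provided |s − 5| < ϵ/62.
Choosing δ = min(1, ϵ/62) ensures both conditions, hence |(5s^2 + 7s - 4) − 156| < ϵ.

δ = min(1, ϵ/62)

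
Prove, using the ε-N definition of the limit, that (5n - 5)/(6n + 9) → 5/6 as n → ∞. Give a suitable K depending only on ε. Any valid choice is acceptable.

Let ε > 0 be given. For n ≥ 1, |(5n - 5)/(6n + 9) − (5/6)| = |-75|/(6(6n + 9)) = 75/(6(6n + 9)).
Since 6n + 9 ≥ 6n for n ≥ 1, this is ≤ 75/(6·6n) = (25/12)/n.
So |(5n - 5)/(6n + 9) − (5/6)| < ε whenever n > (25/12)/ε.
Take K = (25/12)/ε. If n > K then |(5n - 5)/(6n + 9) − (5/6)| ≤ (25/12)/n < ε.

K = (25/12)/ε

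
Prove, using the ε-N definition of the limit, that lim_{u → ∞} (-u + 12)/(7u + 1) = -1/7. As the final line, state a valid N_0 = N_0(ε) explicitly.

N_0 = (85/49)/ε

Let ε > 0. We seek N_0 > 0 such that u > N_0 implies |(-u + 12)/(7u + 1) + 1/7| < ε.
(-u + 12)/(7u + 1) + 1/7 = (7(-u + 12) − (-1)(7u + 1)) / (7(7u + 1)) = 85/(7(7u + 1)).
For u > 0 we have 7u + 1 > 7u, so |(-u + 12)/(7u + 1) + 1/7| = 85/(7(7u + 1)) < 85/(7·7u) = (85/49)/u.
Thus |(-u + 12)/(7u + 1) + 1/7| < ε whenever u > (85/49)/ε.
Take N_0 = (85/49)/ε. If u > N_0 then |(-u + 12)/(7u + 1) + 1/7| < (85/49)/u < ε.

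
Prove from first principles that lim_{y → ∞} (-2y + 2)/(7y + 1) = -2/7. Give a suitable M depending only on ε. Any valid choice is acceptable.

M = (16/49)/ε

Let ε > 0 be given. We seek M > 0 such that y > M implies |(-2y + 2)/(7y + 1) + 2/7| < ε.
(-2y + 2)/(7y + 1) + 2/7 = (7(-2y + 2) − (-2)(7y + 1)) / (7(7y + 1)) = 16/(7(7y + 1)).
For y > 0 we have 7y + 1 > 7y, so |(-2y + 2)/(7y + 1) + 2/7| = 16/(7(7y + 1)) < 16/(7·7y) = (16/49)/y.
Thus |(-2y + 2)/(7y + 1) + 2/7| < ε whenever y > (16/49)/ε.
Take M = (16/49)/ε. If y > M then |(-2y + 2)/(7y + 1) + 2/7| < (16/49)/y < ε.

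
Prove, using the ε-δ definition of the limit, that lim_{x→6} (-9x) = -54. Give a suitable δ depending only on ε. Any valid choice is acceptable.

Let ε > 0. We need δ > 0 so that 0 < |x − 6| < δ implies |(-9x) + 54| < ε.
Since (-9x) + 54 = -9(x − 6), we have |(-9x) + 54| = 9|x − 6|.
Thus it suffices that |x − 6| < ε/9.
Choosing δ = ε/9 gives |(-9x) + 54| = 9|x − 6| < ε whenever |x − 6| < δ.

δ = ε/9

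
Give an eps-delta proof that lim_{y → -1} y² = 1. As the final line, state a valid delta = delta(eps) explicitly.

Let eps > 0. We seek delta > 0 with 0 < |y + 1| < delta ⇒ |y² − 1| < eps.
Factor: y² − 1 = (y + 1)(y - 1), so |y² − 1| = |y + 1|·|y - 1|.
Restrict delta ≤ 2. Then |y + 1| < 2 gives |y| < 3, so by the triangle inequality |y - 1| ≤ 3 + 1 = 4.
Hence |y² − 1| ≤ 4|y + 1|, which is < eps once |y + 1| < eps/4.
Take delta = min(2, eps/4). If 0 < |y + 1| < delta then both bounds hold and |y² − 1| ≤ 4|y + 1| < 4·(eps/4) = eps.

delta = min(2, eps/4)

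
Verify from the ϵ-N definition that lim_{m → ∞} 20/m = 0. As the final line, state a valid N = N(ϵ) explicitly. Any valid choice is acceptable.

N = 20/ϵ

Let ϵ > 0 be given. For m ≥ 1, |20/m − 0| = 20/(m) ≤ 20/m.
We need 20/m < ϵ, i.e. m > 20/ϵ.
Take N = 20/ϵ. If m > N then |20/m| ≤ 20/m < ϵ.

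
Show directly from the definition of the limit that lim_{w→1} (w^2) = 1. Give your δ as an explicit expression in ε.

δ = min(1, ε/3)

Let ε > 0. We seek δ > 0 with 0 < |w − 1| < δ ⇒ |w^2 − 1| < ε.
Factor: w^2 − 1 = (w − 1)(w + 1), so |w^2 − 1| = |w − 1|·|w + 1|.
Impose δ ≤ 1 so that |w| < 2; then |w + 1| ≤ 3.
Hence |w^2 − 1| ≤ 3|w − 1|, which is < ε once |w − 1| < ε/3.
Take δ = min(1, ε/3). If 0 < |w − 1| < δ then both bounds hold and |w^2 − 1| ≤ 3|w − 1| < 3·(ε/3) = ε.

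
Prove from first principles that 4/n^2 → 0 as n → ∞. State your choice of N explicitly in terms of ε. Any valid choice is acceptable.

Fix ε > 0. For n ≥ 1, |4/n^2 − 0| = 4/n^2.
4/n^2 < ε ⇔ n^2 > 4/ε ⇔ n > (4/ε)^{1/2}.
Take N = (4/ε)^{1/2}. Then n > N implies 4/n^2 < ε.

N = (4/ε)^{1/2}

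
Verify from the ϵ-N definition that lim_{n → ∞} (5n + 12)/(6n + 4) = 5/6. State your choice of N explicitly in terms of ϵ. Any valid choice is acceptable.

Suppose ϵ > 0. For n ≥ 1, |(5n + 12)/(6n + 4) − (5/6)| = |52|/(6(6n + 4)) = 52/(6(6n + 4)).
Since 6n + 4 ≥ 6n for n ≥ 1, this is ≤ 52/(6·6n) = (13/9)/n.
So |(5n + 12)/(6n + 4) − (5/6)| < ϵ whenever n > (13/9)/ϵ.
Take N = (13/9)/ϵ. If n > N then |(5n + 12)/(6n + 4) − (5/6)| ≤ (13/9)/n < ϵ.

N = (13/9)/ϵ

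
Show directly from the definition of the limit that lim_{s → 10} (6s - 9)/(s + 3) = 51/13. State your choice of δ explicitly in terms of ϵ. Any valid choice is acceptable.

δ = min(13/2, (169/54)ϵ)

Fix ϵ > 0. We want δ > 0 with 0 < |s − 10| < δ ⇒ |(6s - 9)/(s + 3) − (51/13)| < ϵ.
Combining over a common denominator, (6s - 9)/(s + 3) − (51/13) = [(6s - 9)·13 − 51·(s + 3)] / [13·(s + 3)] = 27(s − 10) / (13(s + 3)).
So |(6s - 9)/(s + 3) − (51/13)| = 27|s − 10| / (13·|s + 3|).
Restrict δ ≤ 13/2. Then |s − 10| < 13/2 gives |s + 3| = |(s − 10) + 13| ≥ 13 − 13/2 = 13/2.
Hence |(6s - 9)/(s + 3) − (51/13)| < 27|s − 10|/(13·(13/2)) = (54/169)|s − 10|, which is < ϵ once |s − 10| < (169/54)ϵ.
Take δ = min(13/2, (169/54)ϵ). Then 0 < |s − 10| < δ forces both bounds, so |(6s - 9)/(s + 3) − (51/13)| < ϵ.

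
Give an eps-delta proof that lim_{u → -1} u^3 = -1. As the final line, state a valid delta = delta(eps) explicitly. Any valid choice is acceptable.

Let eps > 0. We seek delta > 0 with 0 < |u + 1| < delta ⇒ |u^3 + 1| < eps.
Factor: u^3 + 1 = (u + 1)(u^2 - u + 1), so |u^3 + 1| = |u + 1|·|u^2 - u + 1|.
Restrict delta ≤ 1. Then |u + 1| < 1 gives |u| < 2, so by the triangle inequality |u^2 - u + 1| ≤ 2^2 + 2 + 1 = 7.
Hence |u^3 + 1| ≤ 7|u + 1|, which is < eps once |u + 1| < eps/7.
Take delta = min(1, eps/7). If 0 < |u + 1| < delta then both bounds hold and |u^3 + 1| ≤ 7|u + 1| < 7·(eps/7) = eps.

delta = min(1, eps/7)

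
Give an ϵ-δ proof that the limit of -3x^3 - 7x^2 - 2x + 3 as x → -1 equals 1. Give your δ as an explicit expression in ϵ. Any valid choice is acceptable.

δ = min(1, ϵ/22)

Suppose ϵ > 0. We want δ > 0 such that 0 < |x + 1| < δ implies |(-3x^3 - 7x^2 - 2x + 3) − 1| < ϵ.
(-3x^3 - 7x^2 - 2x + 3) − 1 = -3x^3 - 7x^2 - 2x + 2 = (x + 1)(-3x^2 - 4x + 2).
So |(-3x^3 - 7x^2 - 2x + 3) − 1| = |x + 1|·|-3x^2 - 4x + 2|.
Require δ ≤ 1. Then |x + 1| < 1 gives |x| < 2, and by the triangle inequality |-3x^2 - 4x + 2| ≤ 3·2^2 + 4·2 + 2 = 22.
Hence |(-3x^3 - 7x^2 - 2x + 3) − 1| ≤ 22|x + 1| < ϵ provided |x + 1| < ϵ/22.
Take δ = min(1, ϵ/22). Then 0 < |x + 1| < δ gives both |x + 1| < 1 and |x + 1| < ϵ/22, so |(-3x^3 - 7x^2 - 2x + 3) − 1| < ϵ.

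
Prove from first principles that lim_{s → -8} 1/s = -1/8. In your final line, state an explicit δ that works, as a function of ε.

δ = min(4, 32ε)

Suppose ε > 0. We seek δ > 0 such that 0 < |s + 8| < δ implies |1/s + 1/8| < ε.
|1/s + 1/8| = |-8 − s|/(8·|s|) = |s + 8|/(8|s|).
Restrict δ ≤ 4. Then |s + 8| < 4 gives |s| > 4, so 8|s| > 32.
Then |1/s + 1/8| < |s + 8|/32, which is < ε when |s + 8| < 32ε.
Take δ = min(4, 32ε). Then 0 < |s + 8| < δ gives both |s + 8| < 4 and |s + 8| < 32ε, so |1/s + 1/8| < ε.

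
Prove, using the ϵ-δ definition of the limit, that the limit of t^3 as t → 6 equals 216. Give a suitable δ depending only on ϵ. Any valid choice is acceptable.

δ = min(1, ϵ/127)

Fix ϵ > 0. We seek δ > 0 with 0 < |t − 6| < δ ⇒ |t^3 − 216| < ϵ.
Factor: t^3 − 216 = (t − 6)(t^2 + 6t + 36), so |t^3 − 216| = |t − 6|·|t^2 + 6t + 36|.
Restrict δ ≤ 1. Then |t − 6| < 1 gives |t| < 7, so by the triangle inequality |t^2 + 6t + 36| ≤ 7^2 + 6·7 + 36 = 127.
Hence |t^3 − 216| ≤ 127|t − 6|, which is < ϵ once |t − 6| < ϵ/127.
Take δ = min(1, ϵ/127). If 0 < |t − 6| < δ then both bounds hold and |t^3 − 216| ≤ 127|t − 6| < 127·(ϵ/127) = ϵ.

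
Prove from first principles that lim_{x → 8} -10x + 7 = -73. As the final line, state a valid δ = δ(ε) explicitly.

δ = ε/10

Let ε > 0 be given. We need δ > 0 so that 0 < |x − 8| < δ implies |(-10x + 7) + 73| < ε.
Since (-10x + 7) + 73 = -10(x − 8), we have |(-10x + 7) + 73| = 10|x − 8|.
Thus it suffices that |x − 8| < ε/10.
Take δ = ε/10. If 0 < |x − 8| < δ then |(-10x + 7) + 73| = 10|x − 8| < 10·(ε/10) = ε.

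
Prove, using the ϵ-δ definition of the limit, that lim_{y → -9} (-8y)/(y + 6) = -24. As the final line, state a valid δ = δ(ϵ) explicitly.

δ = min(3/2, (3/32)ϵ)

Let ϵ > 0. We want δ > 0 with 0 < |y + 9| < δ ⇒ |(-8y)/(y + 6) + 24| < ϵ.
Combining over a common denominator, (-8y)/(y + 6) + 24 = [(-8y)·(-3) − 72·(y + 6)] / [(-3)·(y + 6)] = -48(y + 9) / ((-3)(y + 6)).
So |(-8y)/(y + 6) + 24| = 48|y + 9| / (3·|y + 6|).
Require δ ≤ 3/2, so |y + 6| ≥ |-3| − |y + 9| > 3 − 3/2 = 3/2.
Hence |(-8y)/(y + 6) + 24| < 48|y + 9|/(3·(3/2)) = (32/3)|y + 9|, which is < ϵ once |y + 9| < (3/32)ϵ.
Take δ = min(3/2, (3/32)ϵ). Then 0 < |y + 9| < δ forces both bounds, so |(-8y)/(y + 6) + 24| < ϵ.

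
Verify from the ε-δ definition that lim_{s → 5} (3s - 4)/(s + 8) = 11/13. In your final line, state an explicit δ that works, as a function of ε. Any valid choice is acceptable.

Let ε > 0. We want δ > 0 with 0 < |s − 5| < δ ⇒ |(3s - 4)/(s + 8) − (11/13)| < ε.
Combining over a common denominator, (3s - 4)/(s + 8) − (11/13) = [(3s - 4)·13 − 11·(s + 8)] / [13·(s + 8)] = 28(s − 5) / (13(s + 8)).
So |(3s - 4)/(s + 8) − (11/13)| = 28|s − 5| / (13·|s + 8|).
Require δ ≤ 13/2, so |s + 8| ≥ |13| − |s − 5| > 13 − 13/2 = 13/2.
Hence |(3s - 4)/(s + 8) − (11/13)| < 28|s − 5|/(13·(13/2)) = (56/169)|s − 5|, which is < ε once |s − 5| < (169/56)ε.
Take δ = min(13/2, (169/56)ε). Then 0 < |s − 5| < δ forces both bounds, so |(3s - 4)/(s + 8) − (11/13)| < ε.

δ = min(13/2, (169/56)ε)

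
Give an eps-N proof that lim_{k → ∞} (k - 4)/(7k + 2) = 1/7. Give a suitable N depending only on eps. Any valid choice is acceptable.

N = (30/49)/eps

Let eps > 0 be given. For k ≥ 1, |(k - 4)/(7k + 2) − (1/7)| = |-30|/(7(7k + 2)) = 30/(7(7k + 2)).
Since 7k + 2 ≥ 7k for k ≥ 1, this is ≤ 30/(7·7k) = (30/49)/k.
So |(k - 4)/(7k + 2) − (1/7)| < eps whenever k > (30/49)/eps.
Take N = (30/49)/eps. If k > N then |(k - 4)/(7k + 2) − (1/7)| ≤ (30/49)/k < eps.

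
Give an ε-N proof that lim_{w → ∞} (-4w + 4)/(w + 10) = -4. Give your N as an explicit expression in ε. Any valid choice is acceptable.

Let ε > 0. We seek N > 0 such that w > N implies |(-4w + 4)/(w + 10) + 4| < ε.
(-4w + 4)/(w + 10) + 4 = ((-4w + 4) − (-4)(w + 10)) / ((w + 10)) = 44/((w + 10)).
For w > 0 we have w + 10 > w, so |(-4w + 4)/(w + 10) + 4| = 44/((w + 10)) < 44/(w) = 44/w.
Thus |(-4w + 4)/(w + 10) + 4| < ε whenever w > 44/ε.
Take N = 44/ε. If w > N then |(-4w + 4)/(w + 10) + 4| < 44/w < ε.

N = 44/ε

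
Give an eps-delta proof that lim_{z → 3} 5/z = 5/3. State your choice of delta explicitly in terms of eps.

Suppose eps > 0. We seek delta > 0 such that 0 < |z − 3| < delta implies |5/z − (5/3)| < eps.
|5/z − (5/3)| = 5·|3 − z|/(3·|z|) = 5|z − 3|/(3|z|).
Require delta ≤ 3/2 so that |z| > 3 − 3/2 = 3/2, hence 3|z| > 9/2.
Then |5/z − (5/3)| < 5|z − 3|/(9/2), which is < eps when |z − 3| < (9/10)eps.
Take delta = min(3/2, (9/10)eps). Then 0 < |z − 3| < delta gives both |z − 3| < 3/2 and |z − 3| < (9/10)eps, so |5/z − (5/3)| < eps.

delta = min(3/2, (9/10)eps)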